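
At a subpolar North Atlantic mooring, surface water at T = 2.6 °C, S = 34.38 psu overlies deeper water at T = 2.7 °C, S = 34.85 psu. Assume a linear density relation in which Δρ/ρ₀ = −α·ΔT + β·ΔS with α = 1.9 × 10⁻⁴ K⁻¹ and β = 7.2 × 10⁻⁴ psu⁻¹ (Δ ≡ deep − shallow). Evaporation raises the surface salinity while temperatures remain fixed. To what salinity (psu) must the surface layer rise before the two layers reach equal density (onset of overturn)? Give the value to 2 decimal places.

34.82 psu

Neutral buoyancy requires −α(T_deep − T_surf) + β(S_deep − S_surf′) = 0.
S_surf′ = S_deep − (α/β)·ΔT = 34.85 − (1.9 × 10⁻⁴/7.2 × 10⁻⁴)·(+0.1) = 34.8236 psu.
Increase required: 34.8236 − 34.38 = 0.4436 psu.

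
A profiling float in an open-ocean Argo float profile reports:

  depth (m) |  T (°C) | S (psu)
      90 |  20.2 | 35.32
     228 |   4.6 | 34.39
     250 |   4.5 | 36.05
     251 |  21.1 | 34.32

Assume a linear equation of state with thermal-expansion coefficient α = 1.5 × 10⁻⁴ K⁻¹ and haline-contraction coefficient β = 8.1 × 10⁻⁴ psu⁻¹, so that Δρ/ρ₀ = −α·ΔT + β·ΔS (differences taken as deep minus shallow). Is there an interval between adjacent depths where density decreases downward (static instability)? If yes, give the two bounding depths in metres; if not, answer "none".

250–251 m

Evaluate Δρ/ρ₀ = −αΔT + βΔS across each adjacent pair:
  90–228 m: −αΔT+βΔS = −(1.5 × 10⁻⁴)(-15.6)+(8.1 × 10⁻⁴)(-0.93) = 1.6 × 10⁻³ → stable
  228–250 m: −αΔT+βΔS = −(1.5 × 10⁻⁴)(-0.1)+(8.1 × 10⁻⁴)(+1.66) = 1.4 × 10⁻³ → stable
  250–251 m: −αΔT+βΔS = −(1.5 × 10⁻⁴)(+16.6)+(8.1 × 10⁻⁴)(-1.73) = -3.9 × 10⁻³ → UNSTABLE
The 250–251 m interval has Δρ < 0: lighter water underlies denser water.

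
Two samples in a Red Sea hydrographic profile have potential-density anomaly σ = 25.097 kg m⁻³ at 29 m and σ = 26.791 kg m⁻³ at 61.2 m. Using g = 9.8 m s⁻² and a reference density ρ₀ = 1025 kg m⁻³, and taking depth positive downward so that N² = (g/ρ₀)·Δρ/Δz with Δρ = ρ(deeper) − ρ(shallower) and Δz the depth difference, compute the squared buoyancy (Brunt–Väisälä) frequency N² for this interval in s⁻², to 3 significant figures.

5.03 × 10⁻⁴ s⁻²

Δρ = 1026.791 − 1025.097 = 1.694 kg m⁻³ over Δz = 61.2 − 29 = 32.2 m.
N² = (9.8/1025) × (1.694/32.2) = 5.0299 × 10⁻⁴ s⁻² ≈ 5.03 × 10⁻⁴ s⁻².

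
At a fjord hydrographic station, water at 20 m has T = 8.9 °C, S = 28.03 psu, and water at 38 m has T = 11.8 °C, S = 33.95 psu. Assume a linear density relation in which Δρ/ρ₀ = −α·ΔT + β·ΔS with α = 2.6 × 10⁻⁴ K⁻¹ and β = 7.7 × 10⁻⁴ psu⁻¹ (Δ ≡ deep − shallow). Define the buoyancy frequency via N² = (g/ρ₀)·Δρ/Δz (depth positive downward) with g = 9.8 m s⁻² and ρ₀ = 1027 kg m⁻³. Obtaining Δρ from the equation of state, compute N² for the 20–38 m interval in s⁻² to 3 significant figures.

ΔT = +2.9 K, ΔS = +5.92 psu (deep − shallow).
Δρ/ρ₀ = −αΔT + βΔS = -7.54 × 10⁻⁴ + 4.5584 × 10⁻³ = 3.8044 × 10⁻³, so Δρ ≈ 3.907 kg m⁻³.
N² = (g/ρ₀)·Δρ/Δz = g·(Δρ/ρ₀)/Δz = 9.8 × 3.8044 × 10⁻³ / 18 = 2.0713 × 10⁻³ s⁻² ≈ 2.07 × 10⁻³ s⁻².

2.07 × 10⁻³ s⁻²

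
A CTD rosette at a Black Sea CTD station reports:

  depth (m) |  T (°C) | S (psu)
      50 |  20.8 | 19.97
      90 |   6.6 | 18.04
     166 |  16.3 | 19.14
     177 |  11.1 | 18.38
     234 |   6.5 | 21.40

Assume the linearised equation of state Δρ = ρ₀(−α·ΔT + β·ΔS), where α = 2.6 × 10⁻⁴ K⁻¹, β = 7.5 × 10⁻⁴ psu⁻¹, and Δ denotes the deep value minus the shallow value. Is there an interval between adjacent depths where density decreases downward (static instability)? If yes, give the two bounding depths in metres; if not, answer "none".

Evaluate Δρ/ρ₀ = −αΔT + βΔS across each adjacent pair:
  50–90 m: −αΔT+βΔS = −(2.6 × 10⁻⁴)(-14.2)+(7.5 × 10⁻⁴)(-1.93) = 2.2 × 10⁻³ → stable
  90–166 m: −αΔT+βΔS = −(2.6 × 10⁻⁴)(+9.7)+(7.5 × 10⁻⁴)(+1.10) = -1.7 × 10⁻³ → UNSTABLE
  166–177 m: −αΔT+βΔS = −(2.6 × 10⁻⁴)(-5.2)+(7.5 × 10⁻⁴)(-0.76) = 7.8 × 10⁻⁴ → stable
  177–234 m: −αΔT+βΔS = −(2.6 × 10⁻⁴)(-4.6)+(7.5 × 10⁻⁴)(+3.02) = 3.5 × 10⁻³ → stable
The 90–166 m interval has Δρ < 0: lighter water underlies denser water.

90–166 m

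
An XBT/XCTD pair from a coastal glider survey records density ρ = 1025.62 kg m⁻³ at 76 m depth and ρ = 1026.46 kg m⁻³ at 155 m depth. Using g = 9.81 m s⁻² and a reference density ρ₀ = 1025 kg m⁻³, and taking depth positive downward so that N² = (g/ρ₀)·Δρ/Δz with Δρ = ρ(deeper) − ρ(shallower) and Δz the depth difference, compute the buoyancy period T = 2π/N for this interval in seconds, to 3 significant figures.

623 s

Δρ = 1026.46 − 1025.62 = 0.84 kg m⁻³ over Δz = 155 − 76 = 79 m.
N² = (9.81/1025) × (0.84/79) = 1.0176 × 10⁻⁴ s⁻².
N = √(1.0176 × 10⁻⁴) = 0.010088 rad s⁻¹, so T = 2π/N = 622.84 s ≈ 623 s.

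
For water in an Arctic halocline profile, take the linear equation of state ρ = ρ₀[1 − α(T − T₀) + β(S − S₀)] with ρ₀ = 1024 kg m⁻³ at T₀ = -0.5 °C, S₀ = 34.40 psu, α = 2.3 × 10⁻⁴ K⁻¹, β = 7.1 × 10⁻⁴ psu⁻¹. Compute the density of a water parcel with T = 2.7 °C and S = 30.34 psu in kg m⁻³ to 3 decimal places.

1020.295 kg m⁻³

T − T₀ = +3.2 K, S − S₀ = -4.06 psu.
Bracket = 1 − α·(+3.2) + β·(-4.06) = 1 + (-3.6186 × 10⁻³) = 0.9963814.
ρ = 1024 × 0.9963814 = 1020.295 kg m⁻³.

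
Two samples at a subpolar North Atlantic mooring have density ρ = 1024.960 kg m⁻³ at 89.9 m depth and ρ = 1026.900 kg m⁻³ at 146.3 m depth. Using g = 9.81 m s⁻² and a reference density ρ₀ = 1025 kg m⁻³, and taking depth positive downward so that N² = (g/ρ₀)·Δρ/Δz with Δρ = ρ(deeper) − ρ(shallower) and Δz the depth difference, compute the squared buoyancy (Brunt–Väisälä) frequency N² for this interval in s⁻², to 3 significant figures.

Δρ = 1026.900 − 1024.960 = 1.940 kg m⁻³ over Δz = 146.3 − 89.9 = 56.4 m.
N² = (9.81/1025) × (1.940/56.4) = 3.2921 × 10⁻⁴ s⁻² ≈ 3.29 × 10⁻⁴ s⁻².

3.29 × 10⁻⁴ s⁻²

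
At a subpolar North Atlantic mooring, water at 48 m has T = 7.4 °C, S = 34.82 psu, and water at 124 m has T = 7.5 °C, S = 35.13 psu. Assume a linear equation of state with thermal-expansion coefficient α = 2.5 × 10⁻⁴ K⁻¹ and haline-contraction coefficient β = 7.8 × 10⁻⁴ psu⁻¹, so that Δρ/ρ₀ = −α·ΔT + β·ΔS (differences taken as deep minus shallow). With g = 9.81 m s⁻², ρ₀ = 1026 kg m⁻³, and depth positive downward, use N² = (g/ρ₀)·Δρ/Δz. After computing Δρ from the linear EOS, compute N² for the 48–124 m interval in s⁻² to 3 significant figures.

2.80 × 10⁻⁵ s⁻²

ΔT = +0.1 K, ΔS = +0.31 psu (deep − shallow).
Δρ/ρ₀ = −αΔT + βΔS = -2.50 × 10⁻⁵ + 2.418 × 10⁻⁴ = 2.168 × 10⁻⁴, so Δρ ≈ 0.2224 kg m⁻³.
N² = (g/ρ₀)·Δρ/Δz = g·(Δρ/ρ₀)/Δz = 9.81 × 2.168 × 10⁻⁴ / 76 = 2.7984 × 10⁻⁵ s⁻² ≈ 2.80 × 10⁻⁵ s⁻².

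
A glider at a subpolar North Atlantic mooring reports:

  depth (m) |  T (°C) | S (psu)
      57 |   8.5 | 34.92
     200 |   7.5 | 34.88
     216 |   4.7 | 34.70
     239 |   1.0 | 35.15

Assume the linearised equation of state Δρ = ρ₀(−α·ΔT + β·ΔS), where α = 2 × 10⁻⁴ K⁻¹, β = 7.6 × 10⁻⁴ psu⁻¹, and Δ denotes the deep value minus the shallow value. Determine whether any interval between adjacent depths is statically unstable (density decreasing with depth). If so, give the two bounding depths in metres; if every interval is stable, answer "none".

Evaluate Δρ/ρ₀ = −αΔT + βΔS across each adjacent pair:
  57–200 m: −αΔT+βΔS = −(2 × 10⁻⁴)(-1.0)+(7.6 × 10⁻⁴)(-0.04) = 1.7 × 10⁻⁴ → stable
  200–216 m: −αΔT+βΔS = −(2 × 10⁻⁴)(-2.8)+(7.6 × 10⁻⁴)(-0.18) = 4.2 × 10⁻⁴ → stable
  216–239 m: −αΔT+βΔS = −(2 × 10⁻⁴)(-3.7)+(7.6 × 10⁻⁴)(+0.45) = 1.1 × 10⁻³ → stable
Every interval has Δρ > 0: the column is stably stratified throughout.

none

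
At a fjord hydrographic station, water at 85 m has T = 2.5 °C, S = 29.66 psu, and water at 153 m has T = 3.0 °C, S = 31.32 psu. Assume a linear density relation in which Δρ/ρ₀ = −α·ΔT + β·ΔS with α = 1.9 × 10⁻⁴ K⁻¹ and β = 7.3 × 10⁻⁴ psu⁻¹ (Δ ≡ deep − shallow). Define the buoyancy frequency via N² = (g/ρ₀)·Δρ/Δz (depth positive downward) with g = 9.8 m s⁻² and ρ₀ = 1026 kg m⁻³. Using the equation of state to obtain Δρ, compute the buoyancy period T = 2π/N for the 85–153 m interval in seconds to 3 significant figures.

495 s

ΔT = +0.5 K, ΔS = +1.66 psu (deep − shallow).
Δρ/ρ₀ = −αΔT + βΔS = -9.50 × 10⁻⁵ + 1.2118 × 10⁻³ = 1.1168 × 10⁻³, so Δρ ≈ 1.146 kg m⁻³.
N² = (g/ρ₀)·Δρ/Δz = g·(Δρ/ρ₀)/Δz = 9.8 × 1.1168 × 10⁻³ / 68 = 1.6095 × 10⁻⁴ s⁻².
N = √(1.6095 × 10⁻⁴) = 0.012687 rad s⁻¹ → T = 2π/N = 495.25 s ≈ 495 s.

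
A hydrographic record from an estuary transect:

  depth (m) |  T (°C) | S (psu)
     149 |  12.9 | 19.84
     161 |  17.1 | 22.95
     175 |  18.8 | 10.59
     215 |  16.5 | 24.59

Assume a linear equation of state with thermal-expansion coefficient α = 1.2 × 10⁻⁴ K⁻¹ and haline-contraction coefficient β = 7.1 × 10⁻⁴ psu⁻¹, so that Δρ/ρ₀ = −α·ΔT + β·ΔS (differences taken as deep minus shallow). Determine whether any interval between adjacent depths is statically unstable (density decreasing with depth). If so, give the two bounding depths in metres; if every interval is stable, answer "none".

161–175 m

Evaluate Δρ/ρ₀ = −αΔT + βΔS across each adjacent pair:
  149–161 m: −αΔT+βΔS = −(1.2 × 10⁻⁴)(+4.2)+(7.1 × 10⁻⁴)(+3.11) = 1.7 × 10⁻³ → stable
  161–175 m: −αΔT+βΔS = −(1.2 × 10⁻⁴)(+1.7)+(7.1 × 10⁻⁴)(-12.36) = -9.0 × 10⁻³ → UNSTABLE
  175–215 m: −αΔT+βΔS = −(1.2 × 10⁻⁴)(-2.3)+(7.1 × 10⁻⁴)(+14.00) = 0.010 → stable
The 161–175 m interval has Δρ < 0: lighter water underlies denser water.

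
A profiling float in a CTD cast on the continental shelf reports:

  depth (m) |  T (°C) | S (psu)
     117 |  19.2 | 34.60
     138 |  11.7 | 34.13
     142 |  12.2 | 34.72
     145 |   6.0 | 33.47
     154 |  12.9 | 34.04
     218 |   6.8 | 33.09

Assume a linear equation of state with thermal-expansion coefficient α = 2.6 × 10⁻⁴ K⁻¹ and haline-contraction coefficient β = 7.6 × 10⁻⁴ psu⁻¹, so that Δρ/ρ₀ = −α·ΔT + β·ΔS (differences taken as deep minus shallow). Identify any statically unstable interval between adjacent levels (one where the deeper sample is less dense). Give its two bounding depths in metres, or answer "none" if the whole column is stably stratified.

145–154 m

Evaluate Δρ/ρ₀ = −αΔT + βΔS across each adjacent pair:
  117–138 m: −αΔT+βΔS = −(2.6 × 10⁻⁴)(-7.5)+(7.6 × 10⁻⁴)(-0.47) = 1.6 × 10⁻³ → stable
  138–142 m: −αΔT+βΔS = −(2.6 × 10⁻⁴)(+0.5)+(7.6 × 10⁻⁴)(+0.59) = 3.2 × 10⁻⁴ → stable
  142–145 m: −αΔT+βΔS = −(2.6 × 10⁻⁴)(-6.2)+(7.6 × 10⁻⁴)(-1.25) = 6.6 × 10⁻⁴ → stable
  145–154 m: −αΔT+βΔS = −(2.6 × 10⁻⁴)(+6.9)+(7.6 × 10⁻⁴)(+0.57) = -1.4 × 10⁻³ → UNSTABLE
  154–218 m: −αΔT+βΔS = −(2.6 × 10⁻⁴)(-6.1)+(7.6 × 10⁻⁴)(-0.95) = 8.6 × 10⁻⁴ → stable
The 145–154 m interval has Δρ < 0: lighter water underlies denser water.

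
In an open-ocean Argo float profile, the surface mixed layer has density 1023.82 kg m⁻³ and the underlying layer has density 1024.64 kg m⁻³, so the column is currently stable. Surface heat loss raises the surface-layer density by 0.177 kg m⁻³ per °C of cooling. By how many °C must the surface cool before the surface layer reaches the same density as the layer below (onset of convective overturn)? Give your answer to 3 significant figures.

4.63 °C

Density deficit of the surface layer: 1024.64 − 1023.82 = 0.82 kg m⁻³.
Required change = 0.82 / 0.177 = 4.63 °C.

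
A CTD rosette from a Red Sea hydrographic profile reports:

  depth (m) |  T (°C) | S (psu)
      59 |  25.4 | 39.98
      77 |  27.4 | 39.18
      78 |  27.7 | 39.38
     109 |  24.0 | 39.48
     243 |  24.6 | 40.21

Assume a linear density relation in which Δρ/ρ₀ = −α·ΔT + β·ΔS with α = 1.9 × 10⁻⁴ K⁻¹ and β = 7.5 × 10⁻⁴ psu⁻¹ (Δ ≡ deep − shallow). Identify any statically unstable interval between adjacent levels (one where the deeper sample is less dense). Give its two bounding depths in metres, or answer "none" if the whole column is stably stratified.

Evaluate Δρ/ρ₀ = −αΔT + βΔS across each adjacent pair:
  59–77 m: −αΔT+βΔS = −(1.9 × 10⁻⁴)(+2.0)+(7.5 × 10⁻⁴)(-0.80) = -9.8 × 10⁻⁴ → UNSTABLE
  77–78 m: −αΔT+βΔS = −(1.9 × 10⁻⁴)(+0.3)+(7.5 × 10⁻⁴)(+0.20) = 9.3 × 10⁻⁵ → stable
  78–109 m: −αΔT+βΔS = −(1.9 × 10⁻⁴)(-3.7)+(7.5 × 10⁻⁴)(+0.10) = 7.8 × 10⁻⁴ → stable
  109–243 m: −αΔT+βΔS = −(1.9 × 10⁻⁴)(+0.6)+(7.5 × 10⁻⁴)(+0.73) = 4.3 × 10⁻⁴ → stable
The 59–77 m interval has Δρ < 0: lighter water underlies denser water.

59–77 m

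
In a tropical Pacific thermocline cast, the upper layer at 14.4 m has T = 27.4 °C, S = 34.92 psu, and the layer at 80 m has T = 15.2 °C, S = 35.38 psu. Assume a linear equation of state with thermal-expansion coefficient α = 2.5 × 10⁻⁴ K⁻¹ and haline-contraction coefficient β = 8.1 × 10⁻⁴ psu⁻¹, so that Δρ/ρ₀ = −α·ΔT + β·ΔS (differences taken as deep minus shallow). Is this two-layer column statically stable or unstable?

ΔT = 15.2 − 27.4 = -12.2 K and ΔS = 35.38 − 34.92 = +0.46 psu (deep − shallow).
−αΔT = 3.05 × 10⁻³; βΔS = 3.726 × 10⁻⁴; sum Δρ/ρ₀ = 3.4226 × 10⁻³.
Δρ/ρ₀ > 0, so Δρ > 0: deeper water is denser → statically stable.

stable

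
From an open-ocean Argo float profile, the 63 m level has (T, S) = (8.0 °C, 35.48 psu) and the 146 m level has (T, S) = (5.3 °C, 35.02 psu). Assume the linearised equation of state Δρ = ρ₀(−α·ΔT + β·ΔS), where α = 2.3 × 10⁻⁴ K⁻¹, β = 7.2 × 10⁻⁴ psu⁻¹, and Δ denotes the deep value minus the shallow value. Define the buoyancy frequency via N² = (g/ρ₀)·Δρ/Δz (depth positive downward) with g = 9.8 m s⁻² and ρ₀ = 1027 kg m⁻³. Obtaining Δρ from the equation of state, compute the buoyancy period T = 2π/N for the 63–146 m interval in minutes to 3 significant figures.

ΔT = -2.7 K, ΔS = -0.46 psu (deep − shallow).
Δρ/ρ₀ = −αΔT + βΔS = 6.21 × 10⁻⁴ − 3.312 × 10⁻⁴ = 2.898 × 10⁻⁴, so Δρ ≈ 0.2976 kg m⁻³.
N² = (g/ρ₀)·Δρ/Δz = g·(Δρ/ρ₀)/Δz = 9.8 × 2.898 × 10⁻⁴ / 83 = 3.4217 × 10⁻⁵ s⁻².
N = √(3.4217 × 10⁻⁵) = 5.8495 × 10⁻³ rad s⁻¹ → T = 2π/N = 1.0741 × 10³ s = 17.902 min ≈ 17.9 min.

17.9 min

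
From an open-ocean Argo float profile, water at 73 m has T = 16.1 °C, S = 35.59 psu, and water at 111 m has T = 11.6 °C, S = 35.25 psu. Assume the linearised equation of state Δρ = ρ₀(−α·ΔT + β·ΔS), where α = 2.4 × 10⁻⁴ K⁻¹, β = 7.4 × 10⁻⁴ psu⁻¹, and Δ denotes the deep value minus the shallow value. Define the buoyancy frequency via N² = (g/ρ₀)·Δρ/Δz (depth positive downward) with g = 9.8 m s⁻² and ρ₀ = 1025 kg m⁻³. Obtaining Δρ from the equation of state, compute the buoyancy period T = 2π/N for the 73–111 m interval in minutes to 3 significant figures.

7.16 min

ΔT = -4.5 K, ΔS = -0.34 psu (deep − shallow).
Δρ/ρ₀ = −αΔT + βΔS = 1.08 × 10⁻³ − 2.516 × 10⁻⁴ = 8.284 × 10⁻⁴, so Δρ ≈ 0.8491 kg m⁻³.
N² = (g/ρ₀)·Δρ/Δz = g·(Δρ/ρ₀)/Δz = 9.8 × 8.284 × 10⁻⁴ / 38 = 2.1364 × 10⁻⁴ s⁻².
N = √(2.1364 × 10⁻⁴) = 0.014616 rad s⁻¹ → T = 2π/N = 429.88 s = 7.1647 min ≈ 7.16 min.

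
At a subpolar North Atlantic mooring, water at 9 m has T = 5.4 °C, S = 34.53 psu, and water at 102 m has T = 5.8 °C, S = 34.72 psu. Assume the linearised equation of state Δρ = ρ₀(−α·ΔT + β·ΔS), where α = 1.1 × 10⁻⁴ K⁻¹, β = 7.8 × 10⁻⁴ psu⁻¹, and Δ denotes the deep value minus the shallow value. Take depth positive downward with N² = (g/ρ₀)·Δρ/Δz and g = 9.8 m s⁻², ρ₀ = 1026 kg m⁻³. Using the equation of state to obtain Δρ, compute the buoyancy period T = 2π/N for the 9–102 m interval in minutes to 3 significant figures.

ΔT = +0.4 K, ΔS = +0.19 psu (deep − shallow).
Δρ/ρ₀ = −αΔT + βΔS = -4.40 × 10⁻⁵ + 1.482 × 10⁻⁴ = 1.042 × 10⁻⁴, so Δρ ≈ 0.1069 kg m⁻³.
N² = (g/ρ₀)·Δρ/Δz = g·(Δρ/ρ₀)/Δz = 9.8 × 1.042 × 10⁻⁴ / 93 = 1.0980 × 10⁻⁵ s⁻².
N = √(1.0980 × 10⁻⁵) = 3.3136 × 10⁻³ rad s⁻¹ → T = 2π/N = 1.8962 × 10³ s = 31.603 min ≈ 31.6 min.

31.6 min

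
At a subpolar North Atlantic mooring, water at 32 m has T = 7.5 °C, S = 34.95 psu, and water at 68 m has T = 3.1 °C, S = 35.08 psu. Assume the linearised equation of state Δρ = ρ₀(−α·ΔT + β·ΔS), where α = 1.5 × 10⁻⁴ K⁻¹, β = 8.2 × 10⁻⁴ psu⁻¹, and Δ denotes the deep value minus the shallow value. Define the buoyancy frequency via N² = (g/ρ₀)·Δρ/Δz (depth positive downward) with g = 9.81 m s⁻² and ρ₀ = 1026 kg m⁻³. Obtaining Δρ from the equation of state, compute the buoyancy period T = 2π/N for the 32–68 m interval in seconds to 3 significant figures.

435 s

ΔT = -4.4 K, ΔS = +0.13 psu (deep − shallow).
Δρ/ρ₀ = −αΔT + βΔS = 6.60 × 10⁻⁴ + 1.066 × 10⁻⁴ = 7.666 × 10⁻⁴, so Δρ ≈ 0.7865 kg m⁻³.
N² = (g/ρ₀)·Δρ/Δz = g·(Δρ/ρ₀)/Δz = 9.81 × 7.666 × 10⁻⁴ / 36 = 2.0890 × 10⁻⁴ s⁻².
N = √(2.0890 × 10⁻⁴) = 0.014453 rad s⁻¹ → T = 2π/N = 434.73 s ≈ 435 s.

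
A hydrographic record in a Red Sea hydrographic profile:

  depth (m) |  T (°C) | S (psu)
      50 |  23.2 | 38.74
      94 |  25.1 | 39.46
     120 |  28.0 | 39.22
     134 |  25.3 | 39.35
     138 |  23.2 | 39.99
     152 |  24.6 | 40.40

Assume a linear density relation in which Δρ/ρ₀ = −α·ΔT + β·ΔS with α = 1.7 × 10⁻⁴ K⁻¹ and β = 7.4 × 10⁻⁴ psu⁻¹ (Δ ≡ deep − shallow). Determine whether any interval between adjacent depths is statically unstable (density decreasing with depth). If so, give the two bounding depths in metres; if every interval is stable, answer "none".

94–120 m

Evaluate Δρ/ρ₀ = −αΔT + βΔS across each adjacent pair:
  50–94 m: −αΔT+βΔS = −(1.7 × 10⁻⁴)(+1.9)+(7.4 × 10⁻⁴)(+0.72) = 2.1 × 10⁻⁴ → stable
  94–120 m: −αΔT+βΔS = −(1.7 × 10⁻⁴)(+2.9)+(7.4 × 10⁻⁴)(-0.24) = -6.7 × 10⁻⁴ → UNSTABLE
  120–134 m: −αΔT+βΔS = −(1.7 × 10⁻⁴)(-2.7)+(7.4 × 10⁻⁴)(+0.13) = 5.6 × 10⁻⁴ → stable
  134–138 m: −αΔT+βΔS = −(1.7 × 10⁻⁴)(-2.1)+(7.4 × 10⁻⁴)(+0.64) = 8.3 × 10⁻⁴ → stable
  138–152 m: −αΔT+βΔS = −(1.7 × 10⁻⁴)(+1.4)+(7.4 × 10⁻⁴)(+0.41) = 6.5 × 10⁻⁵ → stable
The 94–120 m interval has Δρ < 0: lighter water underlies denser water.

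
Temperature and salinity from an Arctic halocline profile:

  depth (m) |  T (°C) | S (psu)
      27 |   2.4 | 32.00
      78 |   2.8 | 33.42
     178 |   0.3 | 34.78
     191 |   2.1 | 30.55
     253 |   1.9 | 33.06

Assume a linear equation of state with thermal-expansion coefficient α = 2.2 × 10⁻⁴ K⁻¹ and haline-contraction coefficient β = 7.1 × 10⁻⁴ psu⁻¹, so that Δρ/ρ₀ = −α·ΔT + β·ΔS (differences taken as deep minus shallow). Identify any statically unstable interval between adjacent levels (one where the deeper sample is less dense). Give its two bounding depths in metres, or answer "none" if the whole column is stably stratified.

Evaluate Δρ/ρ₀ = −αΔT + βΔS across each adjacent pair:
  27–78 m: −αΔT+βΔS = −(2.2 × 10⁻⁴)(+0.4)+(7.1 × 10⁻⁴)(+1.42) = 9.2 × 10⁻⁴ → stable
  78–178 m: −αΔT+βΔS = −(2.2 × 10⁻⁴)(-2.5)+(7.1 × 10⁻⁴)(+1.36) = 1.5 × 10⁻³ → stable
  178–191 m: −αΔT+βΔS = −(2.2 × 10⁻⁴)(+1.8)+(7.1 × 10⁻⁴)(-4.23) = -3.4 × 10⁻³ → UNSTABLE
  191–253 m: −αΔT+βΔS = −(2.2 × 10⁻⁴)(-0.2)+(7.1 × 10⁻⁴)(+2.51) = 1.8 × 10⁻³ → stable
The 178–191 m interval has Δρ < 0: lighter water underlies denser water.

178–191 m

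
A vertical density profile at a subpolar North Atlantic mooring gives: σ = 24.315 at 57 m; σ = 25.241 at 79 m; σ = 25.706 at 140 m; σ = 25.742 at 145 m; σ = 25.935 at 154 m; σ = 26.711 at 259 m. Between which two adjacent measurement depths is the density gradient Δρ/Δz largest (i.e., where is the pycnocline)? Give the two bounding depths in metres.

57–79 m

Compute the density gradient over each adjacent pair:
  57–79 m: Δρ/Δz = 0.926/22 = 0.042 kg m⁻⁴
  79–140 m: Δρ/Δz = 0.465/61 = 7.6 × 10⁻³ kg m⁻⁴
  140–145 m: Δρ/Δz = 0.036/5 = 7.2 × 10⁻³ kg m⁻⁴
  145–154 m: Δρ/Δz = 0.193/9 = 0.021 kg m⁻⁴
  154–259 m: Δρ/Δz = 0.776/105 = 7.4 × 10⁻³ kg m⁻⁴
The largest gradient is in the 57–79 m interval — the pycnocline.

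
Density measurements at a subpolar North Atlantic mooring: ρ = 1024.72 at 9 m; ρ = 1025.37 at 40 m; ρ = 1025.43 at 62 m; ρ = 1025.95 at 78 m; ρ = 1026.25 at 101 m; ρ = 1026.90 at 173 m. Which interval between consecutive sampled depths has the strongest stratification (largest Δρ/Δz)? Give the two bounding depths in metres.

62–78 m

Compute the density gradient over each adjacent pair:
  9–40 m: Δρ/Δz = 0.65/31 = 0.021 kg m⁻⁴
  40–62 m: Δρ/Δz = 0.06/22 = 2.7 × 10⁻³ kg m⁻⁴
  62–78 m: Δρ/Δz = 0.52/16 = 0.033 kg m⁻⁴
  78–101 m: Δρ/Δz = 0.30/23 = 0.013 kg m⁻⁴
  101–173 m: Δρ/Δz = 0.65/72 = 9.0 × 10⁻³ kg m⁻⁴
The largest gradient is in the 62–78 m interval — the pycnocline.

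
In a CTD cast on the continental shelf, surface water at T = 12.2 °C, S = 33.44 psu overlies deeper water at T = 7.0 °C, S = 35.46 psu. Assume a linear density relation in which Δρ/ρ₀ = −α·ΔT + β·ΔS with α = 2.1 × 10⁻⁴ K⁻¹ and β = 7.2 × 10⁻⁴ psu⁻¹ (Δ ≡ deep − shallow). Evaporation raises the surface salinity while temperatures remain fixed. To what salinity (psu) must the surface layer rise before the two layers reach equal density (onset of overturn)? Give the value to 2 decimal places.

36.98 psu

Neutral buoyancy requires −α(T_deep − T_surf) + β(S_deep − S_surf′) = 0.
S_surf′ = S_deep − (α/β)·ΔT = 35.46 − (2.1 × 10⁻⁴/7.2 × 10⁻⁴)·(-5.2) = 36.9767 psu.
Increase required: 36.9767 − 33.44 = 3.5367 psu.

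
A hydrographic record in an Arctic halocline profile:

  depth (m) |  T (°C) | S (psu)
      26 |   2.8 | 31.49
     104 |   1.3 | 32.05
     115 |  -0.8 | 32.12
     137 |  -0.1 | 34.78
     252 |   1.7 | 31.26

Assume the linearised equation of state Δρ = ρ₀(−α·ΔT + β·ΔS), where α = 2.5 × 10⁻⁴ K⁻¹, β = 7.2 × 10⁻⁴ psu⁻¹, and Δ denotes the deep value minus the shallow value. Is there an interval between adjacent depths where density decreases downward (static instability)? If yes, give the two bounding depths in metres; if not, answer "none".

137–252 m

Evaluate Δρ/ρ₀ = −αΔT + βΔS across each adjacent pair:
  26–104 m: −αΔT+βΔS = −(2.5 × 10⁻⁴)(-1.5)+(7.2 × 10⁻⁴)(+0.56) = 7.8 × 10⁻⁴ → stable
  104–115 m: −αΔT+βΔS = −(2.5 × 10⁻⁴)(-2.1)+(7.2 × 10⁻⁴)(+0.07) = 5.8 × 10⁻⁴ → stable
  115–137 m: −αΔT+βΔS = −(2.5 × 10⁻⁴)(+0.7)+(7.2 × 10⁻⁴)(+2.66) = 1.7 × 10⁻³ → stable
  137–252 m: −αΔT+βΔS = −(2.5 × 10⁻⁴)(+1.8)+(7.2 × 10⁻⁴)(-3.52) = -3.0 × 10⁻³ → UNSTABLE
The 137–252 m interval has Δρ < 0: lighter water underlies denser water.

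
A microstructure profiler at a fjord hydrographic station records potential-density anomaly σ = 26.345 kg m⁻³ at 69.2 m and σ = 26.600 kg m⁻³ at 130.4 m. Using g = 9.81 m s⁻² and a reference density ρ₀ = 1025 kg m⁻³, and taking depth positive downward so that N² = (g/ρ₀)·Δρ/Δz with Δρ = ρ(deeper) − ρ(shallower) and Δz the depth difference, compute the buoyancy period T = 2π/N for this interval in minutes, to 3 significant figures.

Δρ = 1026.600 − 1026.345 = 0.255 kg m⁻³ over Δz = 130.4 − 69.2 = 61.2 m.
N² = (9.81/1025) × (0.255/61.2) = 3.9878 × 10⁻⁵ s⁻².
N = √(3.9878 × 10⁻⁵) = 6.3149 × 10⁻³ rad s⁻¹, so T = 2π/N = 994.98 s = 16.583 min ≈ 16.6 min.

16.6 min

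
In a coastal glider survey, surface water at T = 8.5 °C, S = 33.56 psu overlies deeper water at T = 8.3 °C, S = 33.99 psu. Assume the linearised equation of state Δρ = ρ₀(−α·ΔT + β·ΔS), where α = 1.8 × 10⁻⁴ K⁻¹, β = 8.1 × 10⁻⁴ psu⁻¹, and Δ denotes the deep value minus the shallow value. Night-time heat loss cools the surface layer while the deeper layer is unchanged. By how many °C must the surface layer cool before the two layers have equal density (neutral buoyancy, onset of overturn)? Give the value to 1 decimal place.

2.1 °C

Neutral buoyancy requires Δρ = 0, i.e. −α(T_deep − T_surf′) + β(S_deep − S_surf) = 0.
T_surf′ = T_deep − (β/α)·ΔS = 8.3 − (8.1 × 10⁻⁴/1.8 × 10⁻⁴)·(+0.43) = 6.365 °C.
Cooling required: 8.5 − (6.365) = 2.135 °C.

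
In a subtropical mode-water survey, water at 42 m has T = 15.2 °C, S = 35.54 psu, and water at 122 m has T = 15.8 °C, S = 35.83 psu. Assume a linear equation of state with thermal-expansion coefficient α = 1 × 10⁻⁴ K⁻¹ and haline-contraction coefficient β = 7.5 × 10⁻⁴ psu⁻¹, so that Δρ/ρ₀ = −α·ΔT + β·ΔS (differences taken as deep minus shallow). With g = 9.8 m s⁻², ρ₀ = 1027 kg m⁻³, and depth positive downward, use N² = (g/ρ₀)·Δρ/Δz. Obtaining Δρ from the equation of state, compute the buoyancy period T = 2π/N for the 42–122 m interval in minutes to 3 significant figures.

23.8 min

ΔT = +0.6 K, ΔS = +0.29 psu (deep − shallow).
Δρ/ρ₀ = −αΔT + βΔS = -6.00 × 10⁻⁵ + 2.175 × 10⁻⁴ = 1.575 × 10⁻⁴, so Δρ ≈ 0.1618 kg m⁻³.
N² = (g/ρ₀)·Δρ/Δz = g·(Δρ/ρ₀)/Δz = 9.8 × 1.575 × 10⁻⁴ / 80 = 1.9294 × 10⁻⁵ s⁻².
N = √(1.9294 × 10⁻⁵) = 4.3925 × 10⁻³ rad s⁻¹ → T = 2π/N = 1.4304 × 10³ s = 23.840 min ≈ 23.8 min.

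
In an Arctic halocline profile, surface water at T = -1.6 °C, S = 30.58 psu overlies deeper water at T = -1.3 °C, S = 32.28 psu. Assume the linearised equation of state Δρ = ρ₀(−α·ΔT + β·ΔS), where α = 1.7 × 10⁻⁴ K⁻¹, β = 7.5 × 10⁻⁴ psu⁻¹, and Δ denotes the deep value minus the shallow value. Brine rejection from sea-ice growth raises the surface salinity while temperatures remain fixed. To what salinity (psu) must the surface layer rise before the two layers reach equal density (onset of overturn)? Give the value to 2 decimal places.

Neutral buoyancy requires −α(T_deep − T_surf) + β(S_deep − S_surf′) = 0.
S_surf′ = S_deep − (α/β)·ΔT = 32.28 − (1.7 × 10⁻⁴/7.5 × 10⁻⁴)·(+0.3) = 32.2120 psu.
Increase required: 32.2120 − 30.58 = 1.6320 psu.

32.21 psu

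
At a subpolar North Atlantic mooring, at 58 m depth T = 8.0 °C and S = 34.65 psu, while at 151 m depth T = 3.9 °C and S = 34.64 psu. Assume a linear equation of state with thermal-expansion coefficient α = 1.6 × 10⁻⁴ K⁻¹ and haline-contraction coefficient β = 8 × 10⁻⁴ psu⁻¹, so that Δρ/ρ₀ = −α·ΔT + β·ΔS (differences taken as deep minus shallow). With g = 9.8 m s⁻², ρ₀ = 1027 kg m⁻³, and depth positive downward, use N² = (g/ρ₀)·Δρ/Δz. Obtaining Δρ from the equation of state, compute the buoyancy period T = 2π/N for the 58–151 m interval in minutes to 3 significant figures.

12.7 min

ΔT = -4.1 K, ΔS = -0.01 psu (deep − shallow).
Δρ/ρ₀ = −αΔT + βΔS = 6.56 × 10⁻⁴ − 8.00 × 10⁻⁶ = 6.48 × 10⁻⁴, so Δρ ≈ 0.6655 kg m⁻³.
N² = (g/ρ₀)·Δρ/Δz = g·(Δρ/ρ₀)/Δz = 9.8 × 6.48 × 10⁻⁴ / 93 = 6.8284 × 10⁻⁵ s⁻².
N = √(6.8284 × 10⁻⁵) = 8.2634 × 10⁻³ rad s⁻¹ → T = 2π/N = 760.36 s = 12.673 min ≈ 12.7 min.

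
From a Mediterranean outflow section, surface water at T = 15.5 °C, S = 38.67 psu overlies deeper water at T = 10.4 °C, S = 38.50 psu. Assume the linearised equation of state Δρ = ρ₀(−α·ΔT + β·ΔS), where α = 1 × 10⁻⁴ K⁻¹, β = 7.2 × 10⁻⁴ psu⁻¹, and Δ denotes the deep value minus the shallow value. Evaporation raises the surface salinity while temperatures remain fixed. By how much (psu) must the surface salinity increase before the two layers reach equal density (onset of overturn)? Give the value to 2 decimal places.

0.54 psu

Neutral buoyancy requires −α(T_deep − T_surf) + β(S_deep − S_surf′) = 0.
S_surf′ = S_deep − (α/β)·ΔT = 38.50 − (1 × 10⁻⁴/7.2 × 10⁻⁴)·(-5.1) = 39.2083 psu.
Increase required: 39.2083 − 38.67 = 0.5383 psu.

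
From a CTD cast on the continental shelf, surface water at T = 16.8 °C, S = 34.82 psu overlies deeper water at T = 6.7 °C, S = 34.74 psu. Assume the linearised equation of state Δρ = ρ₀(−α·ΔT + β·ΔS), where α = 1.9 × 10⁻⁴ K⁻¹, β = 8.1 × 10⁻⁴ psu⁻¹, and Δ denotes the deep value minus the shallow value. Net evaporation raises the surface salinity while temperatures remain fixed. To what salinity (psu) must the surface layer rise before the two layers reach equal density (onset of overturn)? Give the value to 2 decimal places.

37.11 psu

Neutral buoyancy requires −α(T_deep − T_surf) + β(S_deep − S_surf′) = 0.
S_surf′ = S_deep − (α/β)·ΔT = 34.74 − (1.9 × 10⁻⁴/8.1 × 10⁻⁴)·(-10.1) = 37.1091 psu.
Increase required: 37.1091 − 34.82 = 2.2891 psu.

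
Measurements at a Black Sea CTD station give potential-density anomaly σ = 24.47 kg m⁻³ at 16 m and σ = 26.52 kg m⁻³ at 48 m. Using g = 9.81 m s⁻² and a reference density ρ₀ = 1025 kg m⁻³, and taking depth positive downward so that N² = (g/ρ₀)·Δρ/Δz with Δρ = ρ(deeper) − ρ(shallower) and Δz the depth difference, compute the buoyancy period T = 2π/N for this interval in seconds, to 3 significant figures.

Δρ = 1026.52 − 1024.47 = 2.05 kg m⁻³ over Δz = 48 − 16 = 32 m.
N² = (9.81/1025) × (2.05/32) = 6.1312 × 10⁻⁴ s⁻².
N = √(6.1312 × 10⁻⁴) = 0.024761 rad s⁻¹, so T = 2π/N = 253.75 s ≈ 254 s.

254 s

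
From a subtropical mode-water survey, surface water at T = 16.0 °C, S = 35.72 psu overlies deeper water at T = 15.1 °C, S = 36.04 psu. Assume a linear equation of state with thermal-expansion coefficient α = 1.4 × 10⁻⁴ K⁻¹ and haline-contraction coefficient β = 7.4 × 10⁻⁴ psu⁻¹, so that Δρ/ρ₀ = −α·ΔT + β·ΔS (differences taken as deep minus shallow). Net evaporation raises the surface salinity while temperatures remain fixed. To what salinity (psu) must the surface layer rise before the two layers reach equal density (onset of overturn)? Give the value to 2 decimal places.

36.21 psu

Neutral buoyancy requires −α(T_deep − T_surf) + β(S_deep − S_surf′) = 0.
S_surf′ = S_deep − (α/β)·ΔT = 36.04 − (1.4 × 10⁻⁴/7.4 × 10⁻⁴)·(-0.9) = 36.2103 psu.
Increase required: 36.2103 − 35.72 = 0.4903 psu.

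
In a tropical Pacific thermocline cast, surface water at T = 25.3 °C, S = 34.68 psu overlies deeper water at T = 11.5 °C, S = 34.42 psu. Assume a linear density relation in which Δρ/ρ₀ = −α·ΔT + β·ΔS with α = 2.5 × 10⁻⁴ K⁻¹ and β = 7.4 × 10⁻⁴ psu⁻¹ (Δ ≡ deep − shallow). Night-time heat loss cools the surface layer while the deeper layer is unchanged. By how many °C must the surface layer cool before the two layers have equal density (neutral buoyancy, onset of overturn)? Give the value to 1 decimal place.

Neutral buoyancy requires Δρ = 0, i.e. −α(T_deep − T_surf′) + β(S_deep − S_surf) = 0.
T_surf′ = T_deep − (β/α)·ΔS = 11.5 − (7.4 × 10⁻⁴/2.5 × 10⁻⁴)·(-0.26) = 12.270 °C.
Cooling required: 25.3 − (12.270) = 13.030 °C.

13.0 °C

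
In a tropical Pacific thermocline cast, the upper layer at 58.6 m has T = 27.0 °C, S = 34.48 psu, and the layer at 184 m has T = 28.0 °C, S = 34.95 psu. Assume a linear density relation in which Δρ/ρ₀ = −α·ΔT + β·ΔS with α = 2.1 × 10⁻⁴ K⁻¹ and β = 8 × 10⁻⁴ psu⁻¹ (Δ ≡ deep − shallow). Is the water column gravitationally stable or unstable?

ΔT = 28.0 − 27.0 = +1.0 K and ΔS = 34.95 − 34.48 = +0.47 psu (deep − shallow).
−αΔT = -2.10 × 10⁻⁴; βΔS = 3.76 × 10⁻⁴; sum Δρ/ρ₀ = 1.66 × 10⁻⁴.
Δρ/ρ₀ > 0, so Δρ > 0: deeper water is denser → statically stable.

stable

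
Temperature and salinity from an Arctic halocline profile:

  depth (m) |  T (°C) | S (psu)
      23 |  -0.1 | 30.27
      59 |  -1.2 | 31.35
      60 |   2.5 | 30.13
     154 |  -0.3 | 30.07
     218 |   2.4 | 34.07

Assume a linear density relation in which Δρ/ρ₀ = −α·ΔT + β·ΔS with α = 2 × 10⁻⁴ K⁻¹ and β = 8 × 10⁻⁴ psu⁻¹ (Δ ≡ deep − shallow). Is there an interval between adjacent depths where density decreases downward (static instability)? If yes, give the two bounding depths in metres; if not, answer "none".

59–60 m

Evaluate Δρ/ρ₀ = −αΔT + βΔS across each adjacent pair:
  23–59 m: −αΔT+βΔS = −(2 × 10⁻⁴)(-1.1)+(8 × 10⁻⁴)(+1.08) = 1.1 × 10⁻³ → stable
  59–60 m: −αΔT+βΔS = −(2 × 10⁻⁴)(+3.7)+(8 × 10⁻⁴)(-1.22) = -1.7 × 10⁻³ → UNSTABLE
  60–154 m: −αΔT+βΔS = −(2 × 10⁻⁴)(-2.8)+(8 × 10⁻⁴)(-0.06) = 5.1 × 10⁻⁴ → stable
  154–218 m: −αΔT+βΔS = −(2 × 10⁻⁴)(+2.7)+(8 × 10⁻⁴)(+4.00) = 2.7 × 10⁻³ → stable
The 59–60 m interval has Δρ < 0: lighter water underlies denser water.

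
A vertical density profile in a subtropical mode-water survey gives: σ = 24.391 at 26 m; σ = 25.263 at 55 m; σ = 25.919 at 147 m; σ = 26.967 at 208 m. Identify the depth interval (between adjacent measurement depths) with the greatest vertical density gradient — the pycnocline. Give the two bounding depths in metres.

26–55 m

Compute the density gradient over each adjacent pair:
  26–55 m: Δρ/Δz = 0.872/29 = 0.030 kg m⁻⁴
  55–147 m: Δρ/Δz = 0.656/92 = 7.1 × 10⁻³ kg m⁻⁴
  147–208 m: Δρ/Δz = 1.048/61 = 0.017 kg m⁻⁴
The largest gradient is in the 26–55 m interval — the pycnocline.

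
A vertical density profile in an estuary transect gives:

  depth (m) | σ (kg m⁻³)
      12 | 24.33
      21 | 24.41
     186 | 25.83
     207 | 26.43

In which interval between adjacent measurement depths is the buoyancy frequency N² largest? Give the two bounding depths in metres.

186–207 m

Compute the density gradient over each adjacent pair:
  12–21 m: Δρ/Δz = 0.08/9 = 8.9 × 10⁻³ kg m⁻⁴
  21–186 m: Δρ/Δz = 1.42/165 = 8.6 × 10⁻³ kg m⁻⁴
  186–207 m: Δρ/Δz = 0.60/21 = 0.029 kg m⁻⁴
The largest gradient is in the 186–207 m interval — the pycnocline.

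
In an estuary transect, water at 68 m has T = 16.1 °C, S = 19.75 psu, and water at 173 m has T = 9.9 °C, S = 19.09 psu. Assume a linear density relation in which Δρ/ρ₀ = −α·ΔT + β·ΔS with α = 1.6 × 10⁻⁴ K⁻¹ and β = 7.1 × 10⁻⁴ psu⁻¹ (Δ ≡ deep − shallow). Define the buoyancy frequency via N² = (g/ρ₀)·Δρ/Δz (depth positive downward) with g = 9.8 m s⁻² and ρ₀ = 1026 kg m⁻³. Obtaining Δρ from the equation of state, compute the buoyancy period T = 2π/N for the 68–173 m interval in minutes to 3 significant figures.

ΔT = -6.2 K, ΔS = -0.66 psu (deep − shallow).
Δρ/ρ₀ = −αΔT + βΔS = 9.92 × 10⁻⁴ − 4.686 × 10⁻⁴ = 5.234 × 10⁻⁴, so Δρ ≈ 0.5370 kg m⁻³.
N² = (g/ρ₀)·Δρ/Δz = g·(Δρ/ρ₀)/Δz = 9.8 × 5.234 × 10⁻⁴ / 105 = 4.8851 × 10⁻⁵ s⁻².
N = √(4.8851 × 10⁻⁵) = 6.9893 × 10⁻³ rad s⁻¹ → T = 2π/N = 898.97 s = 14.983 min ≈ 15.0 min.

15.0 min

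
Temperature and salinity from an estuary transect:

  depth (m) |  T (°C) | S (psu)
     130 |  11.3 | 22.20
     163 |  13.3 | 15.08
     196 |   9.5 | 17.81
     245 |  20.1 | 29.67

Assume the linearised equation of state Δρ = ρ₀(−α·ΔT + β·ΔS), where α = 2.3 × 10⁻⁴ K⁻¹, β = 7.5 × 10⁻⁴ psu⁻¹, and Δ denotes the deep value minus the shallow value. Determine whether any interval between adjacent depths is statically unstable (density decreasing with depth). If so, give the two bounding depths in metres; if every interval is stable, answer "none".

130–163 m

Evaluate Δρ/ρ₀ = −αΔT + βΔS across each adjacent pair:
  130–163 m: −αΔT+βΔS = −(2.3 × 10⁻⁴)(+2.0)+(7.5 × 10⁻⁴)(-7.12) = -5.8 × 10⁻³ → UNSTABLE
  163–196 m: −αΔT+βΔS = −(2.3 × 10⁻⁴)(-3.8)+(7.5 × 10⁻⁴)(+2.73) = 2.9 × 10⁻³ → stable
  196–245 m: −αΔT+βΔS = −(2.3 × 10⁻⁴)(+10.6)+(7.5 × 10⁻⁴)(+11.86) = 6.5 × 10⁻³ → stable
The 130–163 m interval has Δρ < 0: lighter water underlies denser water.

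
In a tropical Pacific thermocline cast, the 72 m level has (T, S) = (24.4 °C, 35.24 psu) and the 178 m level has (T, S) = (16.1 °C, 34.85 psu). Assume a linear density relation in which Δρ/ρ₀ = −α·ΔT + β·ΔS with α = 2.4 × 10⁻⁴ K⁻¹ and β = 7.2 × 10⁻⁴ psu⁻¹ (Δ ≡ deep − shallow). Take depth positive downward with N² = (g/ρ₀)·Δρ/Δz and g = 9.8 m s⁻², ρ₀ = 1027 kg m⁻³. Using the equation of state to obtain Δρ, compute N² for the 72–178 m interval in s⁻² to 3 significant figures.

ΔT = -8.3 K, ΔS = -0.39 psu (deep − shallow).
Δρ/ρ₀ = −αΔT + βΔS = 1.992 × 10⁻³ − 2.808 × 10⁻⁴ = 1.7112 × 10⁻³, so Δρ ≈ 1.757 kg m⁻³.
N² = (g/ρ₀)·Δρ/Δz = g·(Δρ/ρ₀)/Δz = 9.8 × 1.7112 × 10⁻³ / 106 = 1.5821 × 10⁻⁴ s⁻² ≈ 1.58 × 10⁻⁴ s⁻².

1.58 × 10⁻⁴ s⁻²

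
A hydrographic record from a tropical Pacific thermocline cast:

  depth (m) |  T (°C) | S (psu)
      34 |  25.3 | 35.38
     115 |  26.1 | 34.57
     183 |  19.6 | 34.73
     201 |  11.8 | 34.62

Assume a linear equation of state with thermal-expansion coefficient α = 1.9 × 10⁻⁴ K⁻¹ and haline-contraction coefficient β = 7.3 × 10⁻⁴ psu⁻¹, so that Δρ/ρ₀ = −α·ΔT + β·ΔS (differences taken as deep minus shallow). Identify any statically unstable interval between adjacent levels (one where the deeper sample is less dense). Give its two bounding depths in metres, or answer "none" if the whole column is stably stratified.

Evaluate Δρ/ρ₀ = −αΔT + βΔS across each adjacent pair:
  34–115 m: −αΔT+βΔS = −(1.9 × 10⁻⁴)(+0.8)+(7.3 × 10⁻⁴)(-0.81) = -7.4 × 10⁻⁴ → UNSTABLE
  115–183 m: −αΔT+βΔS = −(1.9 × 10⁻⁴)(-6.5)+(7.3 × 10⁻⁴)(+0.16) = 1.4 × 10⁻³ → stable
  183–201 m: −αΔT+βΔS = −(1.9 × 10⁻⁴)(-7.8)+(7.3 × 10⁻⁴)(-0.11) = 1.4 × 10⁻³ → stable
The 34–115 m interval has Δρ < 0: lighter water underlies denser water.

34–115 m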